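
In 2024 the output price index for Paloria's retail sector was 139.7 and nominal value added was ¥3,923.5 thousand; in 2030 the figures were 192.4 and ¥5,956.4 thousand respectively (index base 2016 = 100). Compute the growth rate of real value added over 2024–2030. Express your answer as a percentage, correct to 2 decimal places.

10.23%

Real value added 2024 = 3923.5 / 1.397 = 2808.52.
Real value added 2030 = 5956.4 / 1.924 = 3095.84.
Real growth = 3095.84 / 2808.52 − 1 = 0.1023.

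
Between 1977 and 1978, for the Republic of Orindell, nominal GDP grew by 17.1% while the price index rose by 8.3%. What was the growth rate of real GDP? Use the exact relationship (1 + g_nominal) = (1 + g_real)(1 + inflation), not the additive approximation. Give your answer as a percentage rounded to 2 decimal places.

8.13%

(1 + g_nom) = (1 + g_real)(1 + π), so g_real = 1.1710 / 1.0830 − 1 = 0.08126.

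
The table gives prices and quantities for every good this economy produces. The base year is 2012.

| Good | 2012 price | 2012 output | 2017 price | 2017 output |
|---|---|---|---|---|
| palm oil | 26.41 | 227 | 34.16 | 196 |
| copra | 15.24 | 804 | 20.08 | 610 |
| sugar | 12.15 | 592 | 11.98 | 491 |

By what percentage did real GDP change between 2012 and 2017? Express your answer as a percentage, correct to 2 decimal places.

Real GDP 2012 = Nominal GDP 2012 = 26.41·227 + 15.24·804 + 12.15·592 = 25440.83.
Real GDP 2017 (at 2012 prices) = 26.41·196 + 15.24·610 + 12.15·491 = 20438.41.
Real growth = 20438.41/25440.83 − 1 = -0.1966.

-19.66%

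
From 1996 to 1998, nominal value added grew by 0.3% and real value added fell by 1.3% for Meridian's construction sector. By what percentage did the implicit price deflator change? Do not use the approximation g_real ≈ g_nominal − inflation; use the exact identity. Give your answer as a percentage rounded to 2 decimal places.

1.62%

(1 + g_nom) = (1 + g_real)(1 + π), so π = 1.0030 / 0.9870 − 1 = 0.01621.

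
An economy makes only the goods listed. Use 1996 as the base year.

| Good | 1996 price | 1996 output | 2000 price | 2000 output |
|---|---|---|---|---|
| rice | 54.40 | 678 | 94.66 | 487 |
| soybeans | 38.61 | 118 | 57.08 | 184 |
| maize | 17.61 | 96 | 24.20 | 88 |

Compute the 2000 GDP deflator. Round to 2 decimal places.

167.10

Nominal GDP 2000 = 94.66·487 + 57.08·184 + 24.20·88 = 58731.74.
Real GDP 2000 (at 1996 prices) = 54.40·487 + 38.61·184 + 17.61·88 = 35146.72.
Deflator = Nominal/Real × 100 = 58731.74/35146.72 × 100 = 167.104.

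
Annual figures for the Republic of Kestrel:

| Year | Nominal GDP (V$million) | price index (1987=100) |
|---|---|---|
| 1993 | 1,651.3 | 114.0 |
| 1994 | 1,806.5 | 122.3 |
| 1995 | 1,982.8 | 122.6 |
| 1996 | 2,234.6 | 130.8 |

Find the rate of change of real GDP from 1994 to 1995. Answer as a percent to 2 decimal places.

Real GDP 1994 = 1806.5/1.223 = 1477.11.
Real GDP 1995 = 1982.8/1.226 = 1617.29.
Change = 1617.29/1477.11 − 1 = 0.0949.

9.49%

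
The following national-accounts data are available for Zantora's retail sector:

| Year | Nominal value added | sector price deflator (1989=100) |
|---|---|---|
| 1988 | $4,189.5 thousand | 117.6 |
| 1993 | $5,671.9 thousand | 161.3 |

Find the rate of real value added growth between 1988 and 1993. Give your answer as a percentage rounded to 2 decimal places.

-1.29%

Deflate each year: 1988 → 4189.5/1.176 = 3562.50; 1993 → 5671.9/1.613 = 3516.37.
So real value added changed by 3516.37/3562.50 − 1 = -0.0129, i.e. -1.29%.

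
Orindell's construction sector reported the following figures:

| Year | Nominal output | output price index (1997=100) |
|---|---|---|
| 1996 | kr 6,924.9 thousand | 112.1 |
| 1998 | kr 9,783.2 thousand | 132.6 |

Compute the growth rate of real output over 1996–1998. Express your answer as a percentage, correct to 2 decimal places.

19.43%

Real output 1996 = 6924.9 / 1.121 = 6177.43.
Real output 1998 = 9783.2 / 1.326 = 7377.98.
Real growth = 7377.98 / 6177.43 − 1 = 0.1943.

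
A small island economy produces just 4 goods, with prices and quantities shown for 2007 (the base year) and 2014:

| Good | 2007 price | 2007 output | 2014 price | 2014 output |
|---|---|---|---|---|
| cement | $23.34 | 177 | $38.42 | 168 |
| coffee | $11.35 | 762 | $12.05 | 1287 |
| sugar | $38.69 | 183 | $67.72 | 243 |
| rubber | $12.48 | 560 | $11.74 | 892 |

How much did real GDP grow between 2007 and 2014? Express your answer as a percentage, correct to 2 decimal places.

45.49%

Real GDP 2007 = Nominal GDP 2007 = 23.34·177 + 11.35·762 + 38.69·183 + 12.48·560 = 26848.95.
Real GDP 2014 (at 2007 prices) = 23.34·168 + 11.35·1287 + 38.69·243 + 12.48·892 = 39062.40.
Real growth = 39062.40/26848.95 − 1 = 0.4549.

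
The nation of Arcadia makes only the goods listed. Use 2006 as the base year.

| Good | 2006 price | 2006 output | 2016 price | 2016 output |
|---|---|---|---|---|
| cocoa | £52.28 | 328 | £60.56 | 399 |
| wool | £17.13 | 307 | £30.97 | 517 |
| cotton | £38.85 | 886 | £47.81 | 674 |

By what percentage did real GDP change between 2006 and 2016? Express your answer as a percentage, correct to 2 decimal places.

Real GDP 2006 = Nominal GDP 2006 = 52.28·328 + 17.13·307 + 38.85·886 = 56827.85.
Real GDP 2016 (at 2006 prices) = 52.28·399 + 17.13·517 + 38.85·674 = 55900.83.
Real growth = 55900.83/56827.85 − 1 = -0.0163.

-1.63%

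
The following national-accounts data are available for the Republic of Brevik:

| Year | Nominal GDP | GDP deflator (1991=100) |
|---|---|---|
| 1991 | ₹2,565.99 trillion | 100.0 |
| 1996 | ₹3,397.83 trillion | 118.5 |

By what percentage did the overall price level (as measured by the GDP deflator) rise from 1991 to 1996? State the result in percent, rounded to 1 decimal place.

18.5%

Price-level change = 118.5 / 100.0 − 1 = 0.1850.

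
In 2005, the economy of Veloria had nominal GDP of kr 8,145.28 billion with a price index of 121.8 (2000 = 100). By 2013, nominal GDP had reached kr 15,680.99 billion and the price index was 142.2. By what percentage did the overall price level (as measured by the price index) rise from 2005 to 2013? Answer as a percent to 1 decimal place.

Price-level change = 142.2 / 121.8 − 1 = 0.1675.

16.7%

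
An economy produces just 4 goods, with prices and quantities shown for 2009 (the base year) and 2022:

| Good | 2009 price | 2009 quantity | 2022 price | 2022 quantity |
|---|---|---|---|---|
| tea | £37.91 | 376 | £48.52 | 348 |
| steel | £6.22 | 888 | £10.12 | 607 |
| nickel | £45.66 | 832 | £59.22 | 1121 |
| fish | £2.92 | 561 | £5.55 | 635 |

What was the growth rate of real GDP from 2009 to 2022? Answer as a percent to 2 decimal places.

17.85%

Real GDP 2009 = Nominal GDP 2009 = 37.91·376 + 6.22·888 + 45.66·832 + 2.92·561 = 59404.76.
Real GDP 2022 (at 2009 prices) = 37.91·348 + 6.22·607 + 45.66·1121 + 2.92·635 = 70007.28.
Real growth = 70007.28/59404.76 − 1 = 0.1785.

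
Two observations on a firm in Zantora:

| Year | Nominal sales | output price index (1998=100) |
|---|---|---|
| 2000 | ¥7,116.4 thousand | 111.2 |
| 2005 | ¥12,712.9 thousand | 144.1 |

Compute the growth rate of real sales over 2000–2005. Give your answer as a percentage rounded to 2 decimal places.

37.86%

Real sales 2000 = 7116.4 / 1.112 = 6399.64.
Real sales 2005 = 12712.9 / 1.441 = 8822.28.
Real growth = 8822.28 / 6399.64 − 1 = 0.3786.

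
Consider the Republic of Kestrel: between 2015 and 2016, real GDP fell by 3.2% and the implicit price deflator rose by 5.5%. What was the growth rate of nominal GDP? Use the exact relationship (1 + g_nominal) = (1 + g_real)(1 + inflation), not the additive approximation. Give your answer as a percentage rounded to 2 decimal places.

2.12%

(1 + g_nom) = (1 + g_real)(1 + π) = 0.9680 × 1.0550 = 1.02124.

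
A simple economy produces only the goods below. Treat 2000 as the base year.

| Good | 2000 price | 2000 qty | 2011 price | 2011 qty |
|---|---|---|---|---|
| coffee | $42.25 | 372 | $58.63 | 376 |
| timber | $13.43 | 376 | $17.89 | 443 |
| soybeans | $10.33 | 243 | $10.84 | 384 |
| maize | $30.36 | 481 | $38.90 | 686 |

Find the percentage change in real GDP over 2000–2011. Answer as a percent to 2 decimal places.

Real GDP 2000 = Nominal GDP 2000 = 42.25·372 + 13.43·376 + 10.33·243 + 30.36·481 = 37880.03.
Real GDP 2011 (at 2000 prices) = 42.25·376 + 13.43·443 + 10.33·384 + 30.36·686 = 46629.17.
Real growth = 46629.17/37880.03 − 1 = 0.2310.

23.10%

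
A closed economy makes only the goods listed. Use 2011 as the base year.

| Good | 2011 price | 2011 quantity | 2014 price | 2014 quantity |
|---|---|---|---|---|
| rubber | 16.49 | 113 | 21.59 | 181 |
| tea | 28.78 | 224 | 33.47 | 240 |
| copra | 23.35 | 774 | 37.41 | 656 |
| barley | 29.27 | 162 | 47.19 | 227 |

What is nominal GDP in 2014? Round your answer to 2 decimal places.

47193.68

Nominal GDP 2014 = Σ (p_2014 × q_2014) = 21.59·181 + 33.47·240 + 37.41·656 + 47.19·227 = 47193.68.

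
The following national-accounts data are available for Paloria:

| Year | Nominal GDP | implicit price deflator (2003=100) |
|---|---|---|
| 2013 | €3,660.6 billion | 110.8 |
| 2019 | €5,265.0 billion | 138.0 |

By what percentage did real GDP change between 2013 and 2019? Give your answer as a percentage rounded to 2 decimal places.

15.48%

Real GDP 2013 = 3660.6 / 1.108 = 3303.79.
Real GDP 2019 = 5265.0 / 1.380 = 3815.22.
Real growth = 3815.22 / 3303.79 − 1 = 0.1548.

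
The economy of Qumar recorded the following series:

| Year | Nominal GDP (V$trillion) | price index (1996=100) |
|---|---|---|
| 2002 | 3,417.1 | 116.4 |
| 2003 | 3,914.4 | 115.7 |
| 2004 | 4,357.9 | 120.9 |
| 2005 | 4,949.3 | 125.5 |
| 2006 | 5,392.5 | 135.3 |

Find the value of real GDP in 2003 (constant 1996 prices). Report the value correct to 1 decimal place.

Real GDP 2003 = 3914.4 / 1.157 = 3383.23.

V$3,383.2 trillion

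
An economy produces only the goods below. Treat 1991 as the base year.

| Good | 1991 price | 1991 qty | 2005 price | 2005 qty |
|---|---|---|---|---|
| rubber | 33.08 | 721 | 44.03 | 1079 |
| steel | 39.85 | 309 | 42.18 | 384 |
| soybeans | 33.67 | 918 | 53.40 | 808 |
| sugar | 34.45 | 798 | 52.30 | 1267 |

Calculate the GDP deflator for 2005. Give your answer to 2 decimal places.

142.07

Nominal GDP 2005 = 44.03·1079 + 42.18·384 + 53.40·808 + 52.30·1267 = 173116.79.
Real GDP 2005 (at 1991 prices) = 33.08·1079 + 39.85·384 + 33.67·808 + 34.45·1267 = 121849.23.
Deflator = Nominal/Real × 100 = 173116.79/121849.23 × 100 = 142.075.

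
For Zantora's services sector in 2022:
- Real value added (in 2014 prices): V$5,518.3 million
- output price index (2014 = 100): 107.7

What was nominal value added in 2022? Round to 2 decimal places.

V$5,943.21 million

Nominal value added = Real × (output price index/100) = 5518.3 × 1.077 = 5943.21.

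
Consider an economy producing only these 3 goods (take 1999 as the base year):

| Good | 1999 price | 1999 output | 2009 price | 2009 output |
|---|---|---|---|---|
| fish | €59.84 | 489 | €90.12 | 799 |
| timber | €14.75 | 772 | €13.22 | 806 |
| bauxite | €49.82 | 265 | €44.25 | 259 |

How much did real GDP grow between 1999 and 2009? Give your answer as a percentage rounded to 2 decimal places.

Real GDP 1999 = Nominal GDP 1999 = 59.84·489 + 14.75·772 + 49.82·265 = 53851.06.
Real GDP 2009 (at 1999 prices) = 59.84·799 + 14.75·806 + 49.82·259 = 72604.04.
Real growth = 72604.04/53851.06 − 1 = 0.3482.

34.82%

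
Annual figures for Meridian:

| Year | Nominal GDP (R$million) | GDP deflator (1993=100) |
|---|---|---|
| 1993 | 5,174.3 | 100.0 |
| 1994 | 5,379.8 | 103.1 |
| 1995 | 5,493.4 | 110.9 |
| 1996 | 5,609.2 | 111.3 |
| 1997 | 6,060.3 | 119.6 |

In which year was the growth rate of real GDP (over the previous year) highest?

1994: real = 5379.8/1.031 = 5218.04; growth vs 1993 (5174.30) = 0.85%.
1995: real = 5493.4/1.109 = 4953.47; growth vs 1994 (5218.04) = -5.07%.
1996: real = 5609.2/1.113 = 5039.71; growth vs 1995 (4953.47) = 1.74%.
1997: real = 6060.3/1.196 = 5067.14; growth vs 1996 (5039.71) = 0.54%.

1996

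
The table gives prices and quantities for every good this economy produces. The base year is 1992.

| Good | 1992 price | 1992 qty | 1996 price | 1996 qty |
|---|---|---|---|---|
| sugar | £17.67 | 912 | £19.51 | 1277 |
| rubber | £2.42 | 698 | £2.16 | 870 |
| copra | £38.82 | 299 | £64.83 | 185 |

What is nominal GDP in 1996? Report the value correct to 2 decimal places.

Nominal GDP 1996 = Σ (p_1996 × q_1996) = 19.51·1277 + 2.16·870 + 64.83·185 = 38787.02.

£38787.02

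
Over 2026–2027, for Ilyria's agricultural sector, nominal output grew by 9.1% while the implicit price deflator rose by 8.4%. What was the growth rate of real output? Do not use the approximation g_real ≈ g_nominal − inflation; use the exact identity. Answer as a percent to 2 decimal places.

0.65%

(1 + g_nom) = (1 + g_real)(1 + π), so g_real = 1.0910 / 1.0840 − 1 = 0.00646.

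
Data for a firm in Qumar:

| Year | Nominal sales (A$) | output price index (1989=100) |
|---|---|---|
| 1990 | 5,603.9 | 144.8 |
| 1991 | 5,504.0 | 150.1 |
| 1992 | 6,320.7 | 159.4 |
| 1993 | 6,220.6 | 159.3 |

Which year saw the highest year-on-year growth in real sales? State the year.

1991: real = 5504.0/1.501 = 3666.89; growth vs 1990 (3870.10) = -5.25%.
1992: real = 6320.7/1.594 = 3965.31; growth vs 1991 (3666.89) = 8.14%.
1993: real = 6220.6/1.593 = 3904.96; growth vs 1992 (3965.31) = -1.52%.

1992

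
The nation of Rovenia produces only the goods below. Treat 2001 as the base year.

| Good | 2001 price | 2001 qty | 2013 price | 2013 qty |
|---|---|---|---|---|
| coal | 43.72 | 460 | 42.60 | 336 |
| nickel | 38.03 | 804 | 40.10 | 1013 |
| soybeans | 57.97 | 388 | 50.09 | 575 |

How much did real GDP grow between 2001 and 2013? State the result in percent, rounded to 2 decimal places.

18.27%

Real GDP 2001 = Nominal GDP 2001 = 43.72·460 + 38.03·804 + 57.97·388 = 73179.68.
Real GDP 2013 (at 2001 prices) = 43.72·336 + 38.03·1013 + 57.97·575 = 86547.06.
Real growth = 86547.06/73179.68 − 1 = 0.1827.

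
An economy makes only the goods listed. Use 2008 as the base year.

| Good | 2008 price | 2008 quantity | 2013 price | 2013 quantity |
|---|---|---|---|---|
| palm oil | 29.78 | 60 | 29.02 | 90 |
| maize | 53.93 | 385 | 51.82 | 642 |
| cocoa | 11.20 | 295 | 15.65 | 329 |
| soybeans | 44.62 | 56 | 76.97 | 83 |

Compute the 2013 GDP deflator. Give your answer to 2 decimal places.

106.10

Nominal GDP 2013 = 29.02·90 + 51.82·642 + 15.65·329 + 76.97·83 = 47417.60.
Real GDP 2013 (at 2008 prices) = 29.78·90 + 53.93·642 + 11.20·329 + 44.62·83 = 44691.52.
Deflator = Nominal/Real × 100 = 47417.60/44691.52 × 100 = 106.100.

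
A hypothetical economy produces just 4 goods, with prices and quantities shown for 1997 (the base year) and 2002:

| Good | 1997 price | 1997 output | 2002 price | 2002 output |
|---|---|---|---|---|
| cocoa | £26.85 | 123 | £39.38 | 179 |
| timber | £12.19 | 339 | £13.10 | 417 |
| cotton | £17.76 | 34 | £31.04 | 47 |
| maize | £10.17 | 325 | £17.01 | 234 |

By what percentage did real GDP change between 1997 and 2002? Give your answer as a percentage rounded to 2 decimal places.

Real GDP 1997 = Nominal GDP 1997 = 26.85·123 + 12.19·339 + 17.76·34 + 10.17·325 = 11344.05.
Real GDP 2002 (at 1997 prices) = 26.85·179 + 12.19·417 + 17.76·47 + 10.17·234 = 13103.88.
Real growth = 13103.88/11344.05 − 1 = 0.1551.

15.51%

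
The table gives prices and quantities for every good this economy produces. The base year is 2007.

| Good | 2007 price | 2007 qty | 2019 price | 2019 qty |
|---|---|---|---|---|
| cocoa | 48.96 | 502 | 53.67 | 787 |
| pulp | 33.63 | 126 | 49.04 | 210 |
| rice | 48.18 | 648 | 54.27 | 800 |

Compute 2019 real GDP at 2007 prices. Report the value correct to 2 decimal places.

84137.82

Real GDP 2019 = Σ (p_2007 × q_2019) = 48.96·787 + 33.63·210 + 48.18·800 = 84137.82.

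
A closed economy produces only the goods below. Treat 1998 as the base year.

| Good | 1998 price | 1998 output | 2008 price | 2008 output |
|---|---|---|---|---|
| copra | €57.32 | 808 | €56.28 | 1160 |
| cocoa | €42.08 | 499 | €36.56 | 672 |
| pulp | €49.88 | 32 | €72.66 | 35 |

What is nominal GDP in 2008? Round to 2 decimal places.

€92396.22

Nominal GDP 2008 = Σ (p_2008 × q_2008) = 56.28·1160 + 36.56·672 + 72.66·35 = 92396.22.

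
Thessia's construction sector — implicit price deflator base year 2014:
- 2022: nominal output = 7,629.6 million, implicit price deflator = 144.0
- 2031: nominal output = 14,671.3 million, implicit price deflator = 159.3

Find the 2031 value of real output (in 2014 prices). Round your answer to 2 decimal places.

Real output = Nominal / (implicit price deflator/100) = 14671.3 / 1.593 = 9209.86.

9,209.86 million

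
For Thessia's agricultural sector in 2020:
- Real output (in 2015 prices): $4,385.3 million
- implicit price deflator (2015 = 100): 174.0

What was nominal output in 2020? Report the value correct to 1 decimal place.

Nominal output = Real × (implicit price deflator/100) = 4385.3 × 1.740 = 7630.42.

$7,630.4 million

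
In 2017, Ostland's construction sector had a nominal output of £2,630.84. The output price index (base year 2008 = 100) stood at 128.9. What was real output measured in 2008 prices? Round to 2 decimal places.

£2,040.99

Real output = Nominal / (output price index/100) = 2630.84 / 1.289 = 2040.99.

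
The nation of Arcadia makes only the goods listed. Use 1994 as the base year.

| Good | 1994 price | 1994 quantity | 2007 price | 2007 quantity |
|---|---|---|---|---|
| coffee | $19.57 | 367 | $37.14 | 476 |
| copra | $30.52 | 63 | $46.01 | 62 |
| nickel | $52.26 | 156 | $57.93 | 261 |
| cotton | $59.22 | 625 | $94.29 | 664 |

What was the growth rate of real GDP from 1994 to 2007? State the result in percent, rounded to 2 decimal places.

18.24%

Real GDP 1994 = Nominal GDP 1994 = 19.57·367 + 30.52·63 + 52.26·156 + 59.22·625 = 54270.01.
Real GDP 2007 (at 1994 prices) = 19.57·476 + 30.52·62 + 52.26·261 + 59.22·664 = 64169.50.
Real growth = 64169.50/54270.01 − 1 = 0.1824.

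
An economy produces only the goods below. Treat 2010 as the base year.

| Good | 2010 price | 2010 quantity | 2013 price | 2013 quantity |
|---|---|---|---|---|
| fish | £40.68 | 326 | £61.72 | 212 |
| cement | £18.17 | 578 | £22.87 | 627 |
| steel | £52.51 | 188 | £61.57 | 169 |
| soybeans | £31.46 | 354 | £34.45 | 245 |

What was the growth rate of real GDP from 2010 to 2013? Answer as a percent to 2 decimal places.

-18.26%

Real GDP 2010 = Nominal GDP 2010 = 40.68·326 + 18.17·578 + 52.51·188 + 31.46·354 = 44772.66.
Real GDP 2013 (at 2010 prices) = 40.68·212 + 18.17·627 + 52.51·169 + 31.46·245 = 36598.64.
Real growth = 36598.64/44772.66 − 1 = -0.1826.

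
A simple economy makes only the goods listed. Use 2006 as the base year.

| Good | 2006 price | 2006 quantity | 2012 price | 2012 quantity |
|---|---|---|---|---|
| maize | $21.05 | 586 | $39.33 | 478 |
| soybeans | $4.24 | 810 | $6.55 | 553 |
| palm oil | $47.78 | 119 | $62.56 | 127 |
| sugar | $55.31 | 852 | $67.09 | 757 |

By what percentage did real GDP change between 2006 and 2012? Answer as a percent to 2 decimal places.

-12.01%

Real GDP 2006 = Nominal GDP 2006 = 21.05·586 + 4.24·810 + 47.78·119 + 55.31·852 = 68579.64.
Real GDP 2012 (at 2006 prices) = 21.05·478 + 4.24·553 + 47.78·127 + 55.31·757 = 60344.35.
Real growth = 60344.35/68579.64 − 1 = -0.1201.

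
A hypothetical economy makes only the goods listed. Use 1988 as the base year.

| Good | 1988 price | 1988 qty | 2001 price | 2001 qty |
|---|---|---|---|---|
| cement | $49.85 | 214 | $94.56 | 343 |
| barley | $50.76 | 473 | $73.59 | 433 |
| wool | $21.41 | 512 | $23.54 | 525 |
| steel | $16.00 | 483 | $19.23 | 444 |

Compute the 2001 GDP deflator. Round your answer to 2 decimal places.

Nominal GDP 2001 = 94.56·343 + 73.59·433 + 23.54·525 + 19.23·444 = 85195.17.
Real GDP 2001 (at 1988 prices) = 49.85·343 + 50.76·433 + 21.41·525 + 16.00·444 = 57421.88.
Deflator = Nominal/Real × 100 = 85195.17/57421.88 × 100 = 148.367.

148.37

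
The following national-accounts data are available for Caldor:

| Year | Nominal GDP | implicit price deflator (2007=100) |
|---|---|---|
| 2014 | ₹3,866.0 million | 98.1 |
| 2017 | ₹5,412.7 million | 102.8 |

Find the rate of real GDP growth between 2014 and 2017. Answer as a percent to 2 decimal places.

Deflate each year: 2014 → 3866.0/0.981 = 3940.88; 2017 → 5412.7/1.028 = 5265.27.
So real GDP changed by 5265.27/3940.88 − 1 = 0.3361, i.e. 33.61%.

33.61%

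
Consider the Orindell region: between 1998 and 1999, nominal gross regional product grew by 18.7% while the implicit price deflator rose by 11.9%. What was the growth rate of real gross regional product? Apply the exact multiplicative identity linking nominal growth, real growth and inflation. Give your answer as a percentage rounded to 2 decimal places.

6.08%

(1 + g_nom) = (1 + g_real)(1 + π), so g_real = 1.1870 / 1.1190 − 1 = 0.06077.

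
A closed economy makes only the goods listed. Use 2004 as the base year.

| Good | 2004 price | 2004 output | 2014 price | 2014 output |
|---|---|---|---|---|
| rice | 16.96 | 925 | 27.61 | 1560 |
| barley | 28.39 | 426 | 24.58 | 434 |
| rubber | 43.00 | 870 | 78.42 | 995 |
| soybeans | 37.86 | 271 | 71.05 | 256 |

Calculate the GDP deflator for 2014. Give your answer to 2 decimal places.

164.32

Nominal GDP 2014 = 27.61·1560 + 24.58·434 + 78.42·995 + 71.05·256 = 149956.02.
Real GDP 2014 (at 2004 prices) = 16.96·1560 + 28.39·434 + 43.00·995 + 37.86·256 = 91256.02.
Deflator = Nominal/Real × 100 = 149956.02/91256.02 × 100 = 164.325.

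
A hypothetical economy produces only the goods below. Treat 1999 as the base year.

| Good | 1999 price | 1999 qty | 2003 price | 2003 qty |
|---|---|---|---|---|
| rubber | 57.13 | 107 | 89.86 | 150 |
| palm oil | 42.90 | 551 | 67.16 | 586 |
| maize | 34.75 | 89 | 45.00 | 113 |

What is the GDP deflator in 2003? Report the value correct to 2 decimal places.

Nominal GDP 2003 = 89.86·150 + 67.16·586 + 45.00·113 = 57919.76.
Real GDP 2003 (at 1999 prices) = 57.13·150 + 42.90·586 + 34.75·113 = 37635.65.
Deflator = Nominal/Real × 100 = 57919.76/37635.65 × 100 = 153.896.

153.90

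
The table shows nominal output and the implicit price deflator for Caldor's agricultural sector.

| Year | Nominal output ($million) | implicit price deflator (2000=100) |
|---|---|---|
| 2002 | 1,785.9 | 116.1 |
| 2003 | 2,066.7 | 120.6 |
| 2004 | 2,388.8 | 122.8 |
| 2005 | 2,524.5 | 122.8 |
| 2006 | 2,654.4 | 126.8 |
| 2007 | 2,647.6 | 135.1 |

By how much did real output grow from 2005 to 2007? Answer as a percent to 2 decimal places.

Real output 2005 = 2524.5/1.228 = 2055.78.
Real output 2007 = 2647.6/1.351 = 1959.73.
Change = 1959.73/2055.78 − 1 = -0.0467.

-4.67%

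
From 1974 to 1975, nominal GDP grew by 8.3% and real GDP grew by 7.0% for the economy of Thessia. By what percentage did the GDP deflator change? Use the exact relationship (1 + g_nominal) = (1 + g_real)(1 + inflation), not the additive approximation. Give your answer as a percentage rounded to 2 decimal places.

(1 + g_nom) = (1 + g_real)(1 + π), so π = 1.0830 / 1.0700 − 1 = 0.01215.

1.21%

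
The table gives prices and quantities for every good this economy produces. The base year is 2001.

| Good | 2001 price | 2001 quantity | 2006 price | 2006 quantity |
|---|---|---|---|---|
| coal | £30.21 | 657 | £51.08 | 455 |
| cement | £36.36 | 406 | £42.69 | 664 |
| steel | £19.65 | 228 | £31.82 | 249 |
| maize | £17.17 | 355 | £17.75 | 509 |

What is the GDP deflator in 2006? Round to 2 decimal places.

Nominal GDP 2006 = 51.08·455 + 42.69·664 + 31.82·249 + 17.75·509 = 68545.49.
Real GDP 2006 (at 2001 prices) = 30.21·455 + 36.36·664 + 19.65·249 + 17.17·509 = 51520.97.
Deflator = Nominal/Real × 100 = 68545.49/51520.97 × 100 = 133.044.

133.04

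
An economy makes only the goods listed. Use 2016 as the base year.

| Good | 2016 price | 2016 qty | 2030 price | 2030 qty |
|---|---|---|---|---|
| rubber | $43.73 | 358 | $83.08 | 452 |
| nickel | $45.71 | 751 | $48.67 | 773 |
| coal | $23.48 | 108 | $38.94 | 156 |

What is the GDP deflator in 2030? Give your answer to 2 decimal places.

Nominal GDP 2030 = 83.08·452 + 48.67·773 + 38.94·156 = 81248.71.
Real GDP 2030 (at 2016 prices) = 43.73·452 + 45.71·773 + 23.48·156 = 58762.67.
Deflator = Nominal/Real × 100 = 81248.71/58762.67 × 100 = 138.266.

138.27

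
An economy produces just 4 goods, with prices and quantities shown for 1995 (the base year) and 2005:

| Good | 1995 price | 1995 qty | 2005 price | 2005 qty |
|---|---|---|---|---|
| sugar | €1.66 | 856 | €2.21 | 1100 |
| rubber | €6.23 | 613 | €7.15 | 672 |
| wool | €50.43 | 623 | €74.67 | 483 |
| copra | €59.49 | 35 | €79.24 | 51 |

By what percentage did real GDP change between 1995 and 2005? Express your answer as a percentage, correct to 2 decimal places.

-13.77%

Real GDP 1995 = Nominal GDP 1995 = 1.66·856 + 6.23·613 + 50.43·623 + 59.49·35 = 38739.99.
Real GDP 2005 (at 1995 prices) = 1.66·1100 + 6.23·672 + 50.43·483 + 59.49·51 = 33404.24.
Real growth = 33404.24/38739.99 − 1 = -0.1377.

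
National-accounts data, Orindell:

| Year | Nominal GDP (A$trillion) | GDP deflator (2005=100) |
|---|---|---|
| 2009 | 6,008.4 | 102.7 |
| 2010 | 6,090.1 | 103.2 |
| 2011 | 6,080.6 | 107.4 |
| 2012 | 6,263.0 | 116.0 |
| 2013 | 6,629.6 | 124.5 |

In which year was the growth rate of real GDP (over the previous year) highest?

2010

2010: real = 6090.1/1.032 = 5901.26; growth vs 2009 (5850.44) = 0.87%.
2011: real = 6080.6/1.074 = 5661.64; growth vs 2010 (5901.26) = -4.06%.
2012: real = 6263.0/1.160 = 5399.14; growth vs 2011 (5661.64) = -4.64%.
2013: real = 6629.6/1.245 = 5324.98; growth vs 2012 (5399.14) = -1.37%.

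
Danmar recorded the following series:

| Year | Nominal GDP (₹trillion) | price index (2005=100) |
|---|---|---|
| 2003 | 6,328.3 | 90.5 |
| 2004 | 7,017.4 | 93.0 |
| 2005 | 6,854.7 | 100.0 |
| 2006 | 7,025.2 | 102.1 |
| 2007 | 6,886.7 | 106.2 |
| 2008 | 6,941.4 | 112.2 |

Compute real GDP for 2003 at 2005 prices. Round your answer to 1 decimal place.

Real GDP 2003 = 6328.3 / 0.905 = 6992.60.

₹6,992.6 trillion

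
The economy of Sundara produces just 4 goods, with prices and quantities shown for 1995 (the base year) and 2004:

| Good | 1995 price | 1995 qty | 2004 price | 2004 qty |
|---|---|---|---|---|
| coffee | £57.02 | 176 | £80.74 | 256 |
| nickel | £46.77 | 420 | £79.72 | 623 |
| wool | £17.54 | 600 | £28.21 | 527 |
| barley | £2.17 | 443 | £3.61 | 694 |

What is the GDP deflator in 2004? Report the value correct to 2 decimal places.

Nominal GDP 2004 = 80.74·256 + 79.72·623 + 28.21·527 + 3.61·694 = 87707.01.
Real GDP 2004 (at 1995 prices) = 57.02·256 + 46.77·623 + 17.54·527 + 2.17·694 = 54484.39.
Deflator = Nominal/Real × 100 = 87707.01/54484.39 × 100 = 160.976.

160.98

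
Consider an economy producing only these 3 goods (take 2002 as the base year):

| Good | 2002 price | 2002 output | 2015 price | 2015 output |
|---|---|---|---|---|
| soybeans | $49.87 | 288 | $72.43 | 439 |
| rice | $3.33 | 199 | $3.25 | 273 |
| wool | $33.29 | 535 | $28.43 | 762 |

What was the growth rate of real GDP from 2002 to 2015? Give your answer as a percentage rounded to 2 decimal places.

46.70%

Real GDP 2002 = Nominal GDP 2002 = 49.87·288 + 3.33·199 + 33.29·535 = 32835.38.
Real GDP 2015 (at 2002 prices) = 49.87·439 + 3.33·273 + 33.29·762 = 48169.00.
Real growth = 48169.00/32835.38 − 1 = 0.4670.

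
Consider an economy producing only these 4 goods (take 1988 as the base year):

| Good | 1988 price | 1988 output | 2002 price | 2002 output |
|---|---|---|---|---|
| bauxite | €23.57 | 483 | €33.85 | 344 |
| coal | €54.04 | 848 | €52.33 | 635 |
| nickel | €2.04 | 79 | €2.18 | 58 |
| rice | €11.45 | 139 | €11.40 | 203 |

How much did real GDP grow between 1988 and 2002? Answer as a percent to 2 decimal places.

Real GDP 1988 = Nominal GDP 1988 = 23.57·483 + 54.04·848 + 2.04·79 + 11.45·139 = 58962.94.
Real GDP 2002 (at 1988 prices) = 23.57·344 + 54.04·635 + 2.04·58 + 11.45·203 = 44866.15.
Real growth = 44866.15/58962.94 − 1 = -0.2391.

-23.91%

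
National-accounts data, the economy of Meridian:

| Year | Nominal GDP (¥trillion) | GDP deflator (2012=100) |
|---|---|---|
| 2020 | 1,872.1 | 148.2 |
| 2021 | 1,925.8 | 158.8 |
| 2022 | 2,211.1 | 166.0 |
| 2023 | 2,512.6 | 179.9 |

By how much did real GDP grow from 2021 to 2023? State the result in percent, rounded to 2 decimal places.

Real GDP 2021 = 1925.8/1.588 = 1212.72.
Real GDP 2023 = 2512.6/1.799 = 1396.66.
Change = 1396.66/1212.72 − 1 = 0.1517.

15.17%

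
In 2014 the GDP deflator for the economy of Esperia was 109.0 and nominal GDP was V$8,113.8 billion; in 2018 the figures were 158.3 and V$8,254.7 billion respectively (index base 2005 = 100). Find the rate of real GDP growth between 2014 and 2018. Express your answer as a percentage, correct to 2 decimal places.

Deflate each year: 2014 → 8113.8/1.090 = 7443.85; 2018 → 8254.7/1.583 = 5214.59.
So real GDP changed by 5214.59/7443.85 − 1 = -0.2995, i.e. -29.95%.

-29.95%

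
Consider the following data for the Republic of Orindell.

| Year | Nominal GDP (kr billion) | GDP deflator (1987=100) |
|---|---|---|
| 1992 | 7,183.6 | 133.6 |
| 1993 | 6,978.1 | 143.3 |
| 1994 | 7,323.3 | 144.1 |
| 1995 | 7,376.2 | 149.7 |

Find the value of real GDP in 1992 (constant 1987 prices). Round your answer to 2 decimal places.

Real GDP 1992 = 7183.6 / 1.336 = 5376.95.

kr 5,376.95 billion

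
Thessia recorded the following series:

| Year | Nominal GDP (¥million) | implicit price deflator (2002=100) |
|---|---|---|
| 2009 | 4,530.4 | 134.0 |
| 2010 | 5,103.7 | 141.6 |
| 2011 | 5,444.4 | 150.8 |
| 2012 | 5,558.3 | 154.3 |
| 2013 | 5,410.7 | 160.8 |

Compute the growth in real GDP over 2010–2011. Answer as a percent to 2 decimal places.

Real GDP 2010 = 5103.7/1.416 = 3604.31.
Real GDP 2011 = 5444.4/1.508 = 3610.34.
Change = 3610.34/3604.31 − 1 = 0.0017.

0.17%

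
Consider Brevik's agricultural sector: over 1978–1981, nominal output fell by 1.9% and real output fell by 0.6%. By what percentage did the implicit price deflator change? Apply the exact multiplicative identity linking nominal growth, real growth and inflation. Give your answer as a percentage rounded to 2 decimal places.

(1 + g_nom) = (1 + g_real)(1 + π), so π = 0.9810 / 0.9940 − 1 = -0.01308.

-1.31%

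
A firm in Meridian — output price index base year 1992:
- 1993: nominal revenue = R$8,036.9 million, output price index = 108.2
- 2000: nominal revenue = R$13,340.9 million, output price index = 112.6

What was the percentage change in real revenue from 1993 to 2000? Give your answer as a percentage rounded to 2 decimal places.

Real revenue 1993 = 8036.9 / 1.082 = 7427.82.
Real revenue 2000 = 13340.9 / 1.126 = 11848.05.
Real growth = 11848.05 / 7427.82 − 1 = 0.5951.

59.51%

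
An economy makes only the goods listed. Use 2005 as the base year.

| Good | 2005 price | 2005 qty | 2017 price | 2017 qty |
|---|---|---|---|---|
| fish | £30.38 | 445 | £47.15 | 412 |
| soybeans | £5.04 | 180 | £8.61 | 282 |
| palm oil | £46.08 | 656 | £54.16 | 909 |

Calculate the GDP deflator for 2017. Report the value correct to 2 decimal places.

127.34

Nominal GDP 2017 = 47.15·412 + 8.61·282 + 54.16·909 = 71085.26.
Real GDP 2017 (at 2005 prices) = 30.38·412 + 5.04·282 + 46.08·909 = 55824.56.
Deflator = Nominal/Real × 100 = 71085.26/55824.56 × 100 = 127.337.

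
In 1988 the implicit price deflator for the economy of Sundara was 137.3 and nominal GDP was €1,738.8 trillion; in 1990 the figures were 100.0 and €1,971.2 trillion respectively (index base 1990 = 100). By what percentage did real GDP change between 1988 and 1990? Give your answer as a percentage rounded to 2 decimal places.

55.65%

Deflate each year: 1988 → 1738.8/1.373 = 1266.42; 1990 → 1971.2/1.000 = 1971.20.
So real GDP changed by 1971.20/1266.42 − 1 = 0.5565, i.e. 55.65%.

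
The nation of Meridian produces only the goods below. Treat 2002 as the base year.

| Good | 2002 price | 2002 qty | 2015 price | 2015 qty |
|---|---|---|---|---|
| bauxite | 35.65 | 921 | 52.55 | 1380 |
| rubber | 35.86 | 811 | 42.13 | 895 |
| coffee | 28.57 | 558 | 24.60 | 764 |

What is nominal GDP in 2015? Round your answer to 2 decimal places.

129019.75

Nominal GDP 2015 = Σ (p_2015 × q_2015) = 52.55·1380 + 42.13·895 + 24.60·764 = 129019.75.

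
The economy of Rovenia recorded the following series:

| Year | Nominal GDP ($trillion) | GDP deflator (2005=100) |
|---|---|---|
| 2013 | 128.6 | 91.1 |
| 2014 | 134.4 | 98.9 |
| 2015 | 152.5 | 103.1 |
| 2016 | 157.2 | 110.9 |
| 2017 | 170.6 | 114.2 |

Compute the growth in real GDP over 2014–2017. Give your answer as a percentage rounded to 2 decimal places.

Real GDP 2014 = 134.4/0.989 = 135.89.
Real GDP 2017 = 170.6/1.142 = 149.39.
Change = 149.39/135.89 − 1 = 0.0993.

9.93%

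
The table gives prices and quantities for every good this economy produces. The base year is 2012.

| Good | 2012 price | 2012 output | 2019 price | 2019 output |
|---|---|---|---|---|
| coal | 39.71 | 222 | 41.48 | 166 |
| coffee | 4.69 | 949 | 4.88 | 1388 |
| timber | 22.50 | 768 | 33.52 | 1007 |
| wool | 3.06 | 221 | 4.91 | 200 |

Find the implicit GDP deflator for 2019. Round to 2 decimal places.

Nominal GDP 2019 = 41.48·166 + 4.88·1388 + 33.52·1007 + 4.91·200 = 48395.76.
Real GDP 2019 (at 2012 prices) = 39.71·166 + 4.69·1388 + 22.50·1007 + 3.06·200 = 36371.08.
Deflator = Nominal/Real × 100 = 48395.76/36371.08 × 100 = 133.061.

133.06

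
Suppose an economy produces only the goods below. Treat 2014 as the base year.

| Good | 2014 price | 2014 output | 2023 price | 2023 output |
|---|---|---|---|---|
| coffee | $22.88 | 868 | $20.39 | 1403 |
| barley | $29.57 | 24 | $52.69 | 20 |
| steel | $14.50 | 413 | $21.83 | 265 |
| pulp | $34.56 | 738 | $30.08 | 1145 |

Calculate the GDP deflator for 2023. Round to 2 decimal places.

Nominal GDP 2023 = 20.39·1403 + 52.69·20 + 21.83·265 + 30.08·1145 = 69887.52.
Real GDP 2023 (at 2014 prices) = 22.88·1403 + 29.57·20 + 14.50·265 + 34.56·1145 = 76105.74.
Deflator = Nominal/Real × 100 = 69887.52/76105.74 × 100 = 91.829.

91.83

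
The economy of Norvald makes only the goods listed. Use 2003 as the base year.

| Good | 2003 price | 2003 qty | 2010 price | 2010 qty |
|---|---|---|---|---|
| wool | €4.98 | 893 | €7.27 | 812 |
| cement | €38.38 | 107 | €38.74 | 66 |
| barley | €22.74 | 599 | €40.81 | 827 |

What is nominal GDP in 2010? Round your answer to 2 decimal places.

Nominal GDP 2010 = Σ (p_2010 × q_2010) = 7.27·812 + 38.74·66 + 40.81·827 = 42209.95.

€42209.95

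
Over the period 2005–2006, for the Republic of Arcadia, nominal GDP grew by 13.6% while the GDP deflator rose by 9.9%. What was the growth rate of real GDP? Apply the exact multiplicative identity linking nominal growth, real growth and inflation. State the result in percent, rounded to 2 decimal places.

(1 + g_nom) = (1 + g_real)(1 + π), so g_real = 1.1360 / 1.0990 − 1 = 0.03367.

3.37%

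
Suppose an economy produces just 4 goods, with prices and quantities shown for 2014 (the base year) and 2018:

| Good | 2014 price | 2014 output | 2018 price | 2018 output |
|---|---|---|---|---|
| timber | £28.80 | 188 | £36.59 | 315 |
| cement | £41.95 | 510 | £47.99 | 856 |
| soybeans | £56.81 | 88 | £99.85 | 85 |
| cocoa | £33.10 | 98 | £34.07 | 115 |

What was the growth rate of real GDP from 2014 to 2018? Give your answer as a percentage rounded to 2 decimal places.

Real GDP 2014 = Nominal GDP 2014 = 28.80·188 + 41.95·510 + 56.81·88 + 33.10·98 = 35051.98.
Real GDP 2018 (at 2014 prices) = 28.80·315 + 41.95·856 + 56.81·85 + 33.10·115 = 53616.55.
Real growth = 53616.55/35051.98 − 1 = 0.5296.

52.96%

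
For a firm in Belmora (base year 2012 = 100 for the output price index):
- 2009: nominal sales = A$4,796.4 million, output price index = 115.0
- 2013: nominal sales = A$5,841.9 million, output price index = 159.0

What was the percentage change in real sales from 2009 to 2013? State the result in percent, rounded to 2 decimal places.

-11.91%

Deflate each year: 2009 → 4796.4/1.150 = 4170.78; 2013 → 5841.9/1.590 = 3674.15.
So real sales changed by 3674.15/4170.78 − 1 = -0.1191, i.e. -11.91%.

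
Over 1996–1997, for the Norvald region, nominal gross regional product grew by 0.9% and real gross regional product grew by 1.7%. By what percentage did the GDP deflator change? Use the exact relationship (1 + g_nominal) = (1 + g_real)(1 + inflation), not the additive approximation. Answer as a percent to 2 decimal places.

(1 + g_nom) = (1 + g_real)(1 + π), so π = 1.0090 / 1.0170 − 1 = -0.00787.

-0.79%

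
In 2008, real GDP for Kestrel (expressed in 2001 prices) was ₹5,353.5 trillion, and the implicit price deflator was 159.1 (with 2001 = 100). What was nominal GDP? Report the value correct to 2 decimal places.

₹8,517.42 trillion

Nominal GDP = Real × (implicit price deflator/100) = 5353.5 × 1.591 = 8517.42.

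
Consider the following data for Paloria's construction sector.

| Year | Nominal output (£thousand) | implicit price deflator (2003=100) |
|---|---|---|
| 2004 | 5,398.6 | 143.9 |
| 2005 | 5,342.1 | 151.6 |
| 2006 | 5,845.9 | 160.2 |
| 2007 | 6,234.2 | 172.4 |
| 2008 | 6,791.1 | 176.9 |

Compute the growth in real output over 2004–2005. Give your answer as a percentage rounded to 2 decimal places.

Real output 2004 = 5398.6/1.439 = 3751.63.
Real output 2005 = 5342.1/1.516 = 3523.81.
Change = 3523.81/3751.63 − 1 = -0.0607.

-6.07%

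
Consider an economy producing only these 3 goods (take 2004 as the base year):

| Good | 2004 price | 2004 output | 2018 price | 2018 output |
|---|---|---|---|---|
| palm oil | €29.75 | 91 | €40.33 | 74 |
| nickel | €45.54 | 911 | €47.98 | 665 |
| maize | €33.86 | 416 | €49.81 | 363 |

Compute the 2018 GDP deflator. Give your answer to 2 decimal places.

118.30

Nominal GDP 2018 = 40.33·74 + 47.98·665 + 49.81·363 = 52972.15.
Real GDP 2018 (at 2004 prices) = 29.75·74 + 45.54·665 + 33.86·363 = 44776.78.
Deflator = Nominal/Real × 100 = 52972.15/44776.78 × 100 = 118.303.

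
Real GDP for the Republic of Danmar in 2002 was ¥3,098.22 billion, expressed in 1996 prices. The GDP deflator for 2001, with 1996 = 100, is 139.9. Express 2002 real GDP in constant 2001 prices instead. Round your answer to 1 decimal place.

¥4,334.4 billion

Real GDP in 2001 prices = Real GDP in 1996 prices × (P_2001/P_1996) = 3098.22 × 1.399 = 4334.41.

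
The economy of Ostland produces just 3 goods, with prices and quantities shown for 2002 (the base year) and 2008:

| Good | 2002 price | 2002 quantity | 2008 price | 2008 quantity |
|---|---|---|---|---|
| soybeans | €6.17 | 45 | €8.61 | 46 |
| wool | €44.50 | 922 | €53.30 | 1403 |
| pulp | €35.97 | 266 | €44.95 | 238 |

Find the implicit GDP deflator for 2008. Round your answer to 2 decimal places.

120.48

Nominal GDP 2008 = 8.61·46 + 53.30·1403 + 44.95·238 = 85874.06.
Real GDP 2008 (at 2002 prices) = 6.17·46 + 44.50·1403 + 35.97·238 = 71278.18.
Deflator = Nominal/Real × 100 = 85874.06/71278.18 × 100 = 120.477.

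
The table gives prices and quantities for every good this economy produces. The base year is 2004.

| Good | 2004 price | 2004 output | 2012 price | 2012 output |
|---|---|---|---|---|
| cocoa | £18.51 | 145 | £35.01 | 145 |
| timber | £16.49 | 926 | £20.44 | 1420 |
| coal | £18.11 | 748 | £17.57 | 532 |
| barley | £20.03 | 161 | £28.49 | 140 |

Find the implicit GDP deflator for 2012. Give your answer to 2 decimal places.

Nominal GDP 2012 = 35.01·145 + 20.44·1420 + 17.57·532 + 28.49·140 = 47437.09.
Real GDP 2012 (at 2004 prices) = 18.51·145 + 16.49·1420 + 18.11·532 + 20.03·140 = 38538.47.
Deflator = Nominal/Real × 100 = 47437.09/38538.47 × 100 = 123.090.

123.09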